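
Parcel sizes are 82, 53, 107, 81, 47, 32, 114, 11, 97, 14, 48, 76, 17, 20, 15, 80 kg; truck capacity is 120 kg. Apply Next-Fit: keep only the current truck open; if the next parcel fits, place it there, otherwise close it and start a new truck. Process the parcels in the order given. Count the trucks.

82 kg → truck 1 (remaining 38 kg)
53 kg → truck 2 (remaining 67 kg)
107 kg → truck 3 (remaining 13 kg)
81 kg → truck 4 (remaining 39 kg)
47 kg → truck 5 (remaining 73 kg)
32 kg → truck 5 (remaining 41 kg)
114 kg → truck 6 (remaining 6 kg)
11 kg → truck 7 (remaining 109 kg)
97 kg → truck 7 (remaining 12 kg)
14 kg → truck 8 (remaining 106 kg)
48 kg → truck 8 (remaining 58 kg)
76 kg → truck 9 (remaining 44 kg)
17 kg → truck 9 (remaining 27 kg)
20 kg → truck 9 (remaining 7 kg)
15 kg → truck 10 (remaining 105 kg)
80 kg → truck 10 (remaining 25 kg)
Final trucks: [82] [53] [107] [81] [47,32] [114] [11,97] [14,48] [76,17,20] [15,80].

10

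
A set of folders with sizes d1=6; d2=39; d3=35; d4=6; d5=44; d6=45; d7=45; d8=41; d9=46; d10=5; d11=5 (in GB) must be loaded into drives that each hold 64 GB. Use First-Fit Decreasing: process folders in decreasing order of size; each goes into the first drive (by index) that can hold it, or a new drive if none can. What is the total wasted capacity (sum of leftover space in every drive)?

131

Sorted descending: 46, 45, 45, 44, 41, 39, 35, 6, 6, 5, 5.
46 GB → drive 1 (remaining 18 GB)
45 GB → drive 2 (remaining 19 GB)
45 GB → drive 3 (remaining 19 GB)
44 GB → drive 4 (remaining 20 GB)
41 GB → drive 5 (remaining 23 GB)
39 GB → drive 6 (remaining 25 GB)
35 GB → drive 7 (remaining 29 GB)
6 GB → drive 1 (remaining 12 GB)
6 GB → drive 1 (remaining 6 GB)
5 GB → drive 1 (remaining 1 GB)
5 GB → drive 2 (remaining 14 GB)
7 drives × 64 GB = 448 GB; used 317 GB; unused 131 GB.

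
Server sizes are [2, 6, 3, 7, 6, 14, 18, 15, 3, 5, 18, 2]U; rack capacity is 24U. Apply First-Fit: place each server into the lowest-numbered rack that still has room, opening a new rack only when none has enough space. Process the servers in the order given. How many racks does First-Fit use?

5 racks

rack 1: place 2U, 22U left
rack 1: place 6U, 16U left
rack 1: place 3U, 13U left
rack 1: place 7U, 6U left
rack 1: place 6U, 0U left
rack 2: place 14U, 10U left
rack 3: place 18U, 6U left
rack 4: place 15U, 9U left
rack 2: place 3U, 7U left
rack 2: place 5U, 2U left
rack 5: place 18U, 6U left
rack 2: place 2U, 0U left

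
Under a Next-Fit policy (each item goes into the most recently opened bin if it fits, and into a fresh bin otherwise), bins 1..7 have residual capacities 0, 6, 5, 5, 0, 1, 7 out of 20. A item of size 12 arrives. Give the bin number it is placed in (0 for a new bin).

0

Next-Fit only looks at bin 7, which has 7 free.
12 does not fit, so a new bin is opened.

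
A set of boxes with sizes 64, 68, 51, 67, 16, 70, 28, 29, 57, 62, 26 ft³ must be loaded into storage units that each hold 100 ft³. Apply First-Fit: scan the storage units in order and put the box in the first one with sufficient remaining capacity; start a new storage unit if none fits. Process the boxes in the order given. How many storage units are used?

storage unit 1: place 64 ft³, 36 ft³ left
storage unit 2: place 68 ft³, 32 ft³ left
storage unit 3: place 51 ft³, 49 ft³ left
storage unit 4: place 67 ft³, 33 ft³ left
storage unit 1: place 16 ft³, 20 ft³ left
storage unit 5: place 70 ft³, 30 ft³ left
storage unit 2: place 28 ft³, 4 ft³ left
storage unit 3: place 29 ft³, 20 ft³ left
storage unit 6: place 57 ft³, 43 ft³ left
storage unit 7: place 62 ft³, 38 ft³ left
storage unit 4: place 26 ft³, 7 ft³ left

7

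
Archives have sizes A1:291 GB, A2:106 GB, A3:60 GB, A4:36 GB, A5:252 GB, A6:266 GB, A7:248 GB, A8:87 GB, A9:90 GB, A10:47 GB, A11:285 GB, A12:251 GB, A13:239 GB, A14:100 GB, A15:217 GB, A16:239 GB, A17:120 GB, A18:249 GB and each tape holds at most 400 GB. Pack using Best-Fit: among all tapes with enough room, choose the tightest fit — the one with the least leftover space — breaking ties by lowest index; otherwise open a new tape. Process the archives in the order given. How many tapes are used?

tape 1: place A1 (291 GB), 109 GB left
tape 1: place A2 (106 GB), 3 GB left
tape 2: place A3 (60 GB), 340 GB left
tape 2: place A4 (36 GB), 304 GB left
tape 2: place A5 (252 GB), 52 GB left
tape 3: place A6 (266 GB), 134 GB left
tape 4: place A7 (248 GB), 152 GB left
tape 3: place A8 (87 GB), 47 GB left
tape 4: place A9 (90 GB), 62 GB left
tape 3: place A10 (47 GB), 0 GB left
tape 5: place A11 (285 GB), 115 GB left
tape 6: place A12 (251 GB), 149 GB left
tape 7: place A13 (239 GB), 161 GB left
tape 5: place A14 (100 GB), 15 GB left
tape 8: place A15 (217 GB), 183 GB left
tape 9: place A16 (239 GB), 161 GB left
tape 6: place A17 (120 GB), 29 GB left
tape 10: place A18 (249 GB), 151 GB left

10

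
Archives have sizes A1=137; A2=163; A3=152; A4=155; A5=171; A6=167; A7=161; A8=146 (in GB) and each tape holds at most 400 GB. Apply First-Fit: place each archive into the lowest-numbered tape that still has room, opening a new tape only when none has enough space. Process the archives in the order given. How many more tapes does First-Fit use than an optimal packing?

0

First-Fit: [137,163] [152,155] [171,167] [161,146] → 4 tapes.
Total size 1252 GB; any packing needs at least ⌈1252/400⌉ = 4 tapes.
So 4 is already optimal.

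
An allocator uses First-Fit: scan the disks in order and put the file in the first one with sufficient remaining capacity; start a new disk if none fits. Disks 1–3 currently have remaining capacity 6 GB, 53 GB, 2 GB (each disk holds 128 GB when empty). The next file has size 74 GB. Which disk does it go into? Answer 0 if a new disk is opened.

0

No disk has ≥ 74 GB free, so a new disk is opened.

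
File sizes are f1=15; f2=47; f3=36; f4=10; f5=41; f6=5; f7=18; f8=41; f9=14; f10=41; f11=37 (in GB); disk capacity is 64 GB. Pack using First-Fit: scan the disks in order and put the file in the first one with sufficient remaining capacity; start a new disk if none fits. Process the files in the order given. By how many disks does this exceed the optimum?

First-Fit: [15,47] [36,10,5] [41,18] [41,14] [41] [37] → 6 disks.
6 files exceed 32 GB (half the capacity), and no two of those can share a disk, so at least 6 disks are needed.
So 6 is already optimal.

0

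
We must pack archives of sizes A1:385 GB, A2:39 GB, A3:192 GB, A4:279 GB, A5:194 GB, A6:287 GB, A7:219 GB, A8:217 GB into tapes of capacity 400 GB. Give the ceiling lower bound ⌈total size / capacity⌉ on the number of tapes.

Total size = 385 + 39 + 192 + 279 + 194 + 287 + 219 + 217 = 1812 GB.
⌈1812 / 400⌉ = 5.

5 tapes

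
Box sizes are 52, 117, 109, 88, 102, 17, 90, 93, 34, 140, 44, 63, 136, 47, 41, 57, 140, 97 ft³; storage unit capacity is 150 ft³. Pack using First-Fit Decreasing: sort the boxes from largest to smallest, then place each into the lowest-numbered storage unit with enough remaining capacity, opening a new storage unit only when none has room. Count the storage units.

11

Sorted descending: 140, 140, 136, 117, 109, 102, 97, 93, 90, 88, 63, 57, 52, 47, 44, 41, 34, 17.
140 ft³ → storage unit 1 (remaining 10 ft³)
140 ft³ → storage unit 2 (remaining 10 ft³)
136 ft³ → storage unit 3 (remaining 14 ft³)
117 ft³ → storage unit 4 (remaining 33 ft³)
109 ft³ → storage unit 5 (remaining 41 ft³)
102 ft³ → storage unit 6 (remaining 48 ft³)
97 ft³ → storage unit 7 (remaining 53 ft³)
93 ft³ → storage unit 8 (remaining 57 ft³)
90 ft³ → storage unit 9 (remaining 60 ft³)
88 ft³ → storage unit 10 (remaining 62 ft³)
63 ft³ → storage unit 11 (remaining 87 ft³)
57 ft³ → storage unit 8 (remaining 0 ft³)
52 ft³ → storage unit 7 (remaining 1 ft³)
47 ft³ → storage unit 6 (remaining 1 ft³)
44 ft³ → storage unit 9 (remaining 16 ft³)
41 ft³ → storage unit 5 (remaining 0 ft³)
34 ft³ → storage unit 10 (remaining 28 ft³)
17 ft³ → storage unit 4 (remaining 16 ft³)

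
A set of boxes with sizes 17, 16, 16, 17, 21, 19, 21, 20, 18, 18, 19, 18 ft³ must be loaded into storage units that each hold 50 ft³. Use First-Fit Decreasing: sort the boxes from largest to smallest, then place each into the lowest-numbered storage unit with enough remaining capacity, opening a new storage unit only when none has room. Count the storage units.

Sorted descending: 21, 21, 20, 19, 19, 18, 18, 18, 17, 17, 16, 16.
21 ft³ → storage unit 1 (remaining 29 ft³)
21 ft³ → storage unit 1 (remaining 8 ft³)
20 ft³ → storage unit 2 (remaining 30 ft³)
19 ft³ → storage unit 2 (remaining 11 ft³)
19 ft³ → storage unit 3 (remaining 31 ft³)
18 ft³ → storage unit 3 (remaining 13 ft³)
18 ft³ → storage unit 4 (remaining 32 ft³)
18 ft³ → storage unit 4 (remaining 14 ft³)
17 ft³ → storage unit 5 (remaining 33 ft³)
17 ft³ → storage unit 5 (remaining 16 ft³)
16 ft³ → storage unit 5 (remaining 0 ft³)
16 ft³ → storage unit 6 (remaining 34 ft³)

6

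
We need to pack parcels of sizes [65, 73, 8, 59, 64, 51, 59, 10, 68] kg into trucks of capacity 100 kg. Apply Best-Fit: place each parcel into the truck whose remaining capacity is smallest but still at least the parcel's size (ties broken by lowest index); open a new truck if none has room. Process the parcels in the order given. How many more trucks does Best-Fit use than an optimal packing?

Best-Fit: [65] [73,8,10] [59] [64] [51] [59] [68] → 7 trucks.
7 parcels exceed 50 kg (half the capacity), and no two of those can share a truck, so at least 7 trucks are needed.
So 7 is already optimal.

0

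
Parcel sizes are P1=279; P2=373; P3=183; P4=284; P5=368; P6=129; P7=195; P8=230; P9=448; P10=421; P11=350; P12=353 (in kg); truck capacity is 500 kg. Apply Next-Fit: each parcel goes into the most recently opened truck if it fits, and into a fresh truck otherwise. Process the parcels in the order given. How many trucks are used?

truck 1: place P1 (279 kg), 221 kg left
truck 2: place P2 (373 kg), 127 kg left
truck 3: place P3 (183 kg), 317 kg left
truck 3: place P4 (284 kg), 33 kg left
truck 4: place P5 (368 kg), 132 kg left
truck 4: place P6 (129 kg), 3 kg left
truck 5: place P7 (195 kg), 305 kg left
truck 5: place P8 (230 kg), 75 kg left
truck 6: place P9 (448 kg), 52 kg left
truck 7: place P10 (421 kg), 79 kg left
truck 8: place P11 (350 kg), 150 kg left
truck 9: place P12 (353 kg), 147 kg left

9 trucks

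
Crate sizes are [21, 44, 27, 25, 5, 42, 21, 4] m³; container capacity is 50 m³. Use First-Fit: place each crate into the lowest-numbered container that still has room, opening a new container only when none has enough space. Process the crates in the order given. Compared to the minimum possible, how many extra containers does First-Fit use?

First-Fit: [21,27] [44,5] [25,21,4] [42] → 4 containers.
Total size 189 m³; any packing needs at least ⌈189/50⌉ = 4 containers.
So 4 is already optimal.

0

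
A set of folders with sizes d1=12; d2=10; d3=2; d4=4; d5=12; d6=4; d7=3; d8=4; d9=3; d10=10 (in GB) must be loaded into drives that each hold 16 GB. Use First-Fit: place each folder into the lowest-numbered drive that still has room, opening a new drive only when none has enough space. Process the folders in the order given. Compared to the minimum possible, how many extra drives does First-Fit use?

First-Fit: [12,2] [10,4] [12,4] [3,4,3] [10] → 5 drives.
Total size 64 GB; any packing needs at least ⌈64/16⌉ = 4 drives.
An optimal packing achieves that bound: [12,4] [12,4] [10,4,2] [10,3,3] → 4 drives.
Excess: 5 − 4 = 1.

1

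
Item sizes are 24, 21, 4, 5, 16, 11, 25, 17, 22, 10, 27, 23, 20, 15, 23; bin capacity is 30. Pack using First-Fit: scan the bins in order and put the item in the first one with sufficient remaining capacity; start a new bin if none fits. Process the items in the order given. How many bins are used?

11

24 → bin 1 (remaining 6)
21 → bin 2 (remaining 9)
4 → bin 1 (remaining 2)
5 → bin 2 (remaining 4)
16 → bin 3 (remaining 14)
11 → bin 3 (remaining 3)
25 → bin 4 (remaining 5)
17 → bin 5 (remaining 13)
22 → bin 6 (remaining 8)
10 → bin 5 (remaining 3)
27 → bin 7 (remaining 3)
23 → bin 8 (remaining 7)
20 → bin 9 (remaining 10)
15 → bin 10 (remaining 15)
23 → bin 11 (remaining 7)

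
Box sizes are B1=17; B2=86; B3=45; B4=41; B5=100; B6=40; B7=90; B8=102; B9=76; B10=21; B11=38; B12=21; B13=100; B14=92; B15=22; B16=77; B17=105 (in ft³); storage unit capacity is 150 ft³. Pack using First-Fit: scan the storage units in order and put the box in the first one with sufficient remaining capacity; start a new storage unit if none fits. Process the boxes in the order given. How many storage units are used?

Put B1 (17 ft³) in storage unit 1; 133 ft³ remain.
Put B2 (86 ft³) in storage unit 1; 47 ft³ remain.
Put B3 (45 ft³) in storage unit 1; 2 ft³ remain.
Put B4 (41 ft³) in storage unit 2; 109 ft³ remain.
Put B5 (100 ft³) in storage unit 2; 9 ft³ remain.
Put B6 (40 ft³) in storage unit 3; 110 ft³ remain.
Put B7 (90 ft³) in storage unit 3; 20 ft³ remain.
Put B8 (102 ft³) in storage unit 4; 48 ft³ remain.
Put B9 (76 ft³) in storage unit 5; 74 ft³ remain.
Put B10 (21 ft³) in storage unit 4; 27 ft³ remain.
Put B11 (38 ft³) in storage unit 5; 36 ft³ remain.
Put B12 (21 ft³) in storage unit 4; 6 ft³ remain.
Put B13 (100 ft³) in storage unit 6; 50 ft³ remain.
Put B14 (92 ft³) in storage unit 7; 58 ft³ remain.
Put B15 (22 ft³) in storage unit 5; 14 ft³ remain.
Put B16 (77 ft³) in storage unit 8; 73 ft³ remain.
Put B17 (105 ft³) in storage unit 9; 45 ft³ remain.
Final storage units: [17,86,45] [41,100] [40,90] [102,21,21] [76,38,22] [100] [92] [77] [105].

9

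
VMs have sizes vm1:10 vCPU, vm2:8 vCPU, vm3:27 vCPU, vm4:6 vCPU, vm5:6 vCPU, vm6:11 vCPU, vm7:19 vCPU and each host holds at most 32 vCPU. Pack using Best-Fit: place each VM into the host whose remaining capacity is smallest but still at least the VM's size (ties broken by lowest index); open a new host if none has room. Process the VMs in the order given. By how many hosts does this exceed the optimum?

0

Best-Fit: [10,8,6,6] [27] [11,19] → 3 hosts.
Total size 87 vCPU; any packing needs at least ⌈87/32⌉ = 3 hosts.
So 3 is already optimal.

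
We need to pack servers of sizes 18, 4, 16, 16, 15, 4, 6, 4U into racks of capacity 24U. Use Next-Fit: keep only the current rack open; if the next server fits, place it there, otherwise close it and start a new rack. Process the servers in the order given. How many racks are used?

5 racks

rack 1: place 18U, 6U left
rack 1: place 4U, 2U left
rack 2: place 16U, 8U left
rack 3: place 16U, 8U left
rack 4: place 15U, 9U left
rack 4: place 4U, 5U left
rack 5: place 6U, 18U left
rack 5: place 4U, 14U left
Final racks: [18,4] [16] [16] [15,4] [6,4].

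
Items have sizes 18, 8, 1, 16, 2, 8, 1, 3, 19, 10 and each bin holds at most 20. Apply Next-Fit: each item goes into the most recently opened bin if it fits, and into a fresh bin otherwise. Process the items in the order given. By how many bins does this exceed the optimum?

Next-Fit: [18] [8,1] [16,2] [8,1,3] [19] [10] → 6 bins.
Total size 86; any packing needs at least ⌈86/20⌉ = 5 bins.
An optimal packing achieves that bound: [19,1] [18,2] [16,3,1] [10,8] [8] → 5 bins.
Excess: 6 − 5 = 1.

1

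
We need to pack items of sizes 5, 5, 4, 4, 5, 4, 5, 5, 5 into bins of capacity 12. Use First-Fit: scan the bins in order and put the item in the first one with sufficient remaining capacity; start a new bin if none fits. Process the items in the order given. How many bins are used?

5 → bin 1 (remaining 7)
5 → bin 1 (remaining 2)
4 → bin 2 (remaining 8)
4 → bin 2 (remaining 4)
5 → bin 3 (remaining 7)
4 → bin 2 (remaining 0)
5 → bin 3 (remaining 2)
5 → bin 4 (remaining 7)
5 → bin 4 (remaining 2)

4 bins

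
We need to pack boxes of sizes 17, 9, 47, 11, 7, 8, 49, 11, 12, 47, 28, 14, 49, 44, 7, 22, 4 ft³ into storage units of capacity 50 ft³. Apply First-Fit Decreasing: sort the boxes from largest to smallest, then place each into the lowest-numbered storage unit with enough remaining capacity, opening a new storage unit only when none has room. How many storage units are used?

8 storage units

Sorted descending: 49, 49, 47, 47, 44, 28, 22, 17, 14, 12, 11, 11, 9, 8, 7, 7, 4.
storage unit 1: place 49 ft³, 1 ft³ left
storage unit 2: place 49 ft³, 1 ft³ left
storage unit 3: place 47 ft³, 3 ft³ left
storage unit 4: place 47 ft³, 3 ft³ left
storage unit 5: place 44 ft³, 6 ft³ left
storage unit 6: place 28 ft³, 22 ft³ left
storage unit 6: place 22 ft³, 0 ft³ left
storage unit 7: place 17 ft³, 33 ft³ left
storage unit 7: place 14 ft³, 19 ft³ left
storage unit 7: place 12 ft³, 7 ft³ left
storage unit 8: place 11 ft³, 39 ft³ left
storage unit 8: place 11 ft³, 28 ft³ left
storage unit 8: place 9 ft³, 19 ft³ left
storage unit 8: place 8 ft³, 11 ft³ left
storage unit 7: place 7 ft³, 0 ft³ left
storage unit 8: place 7 ft³, 4 ft³ left
storage unit 5: place 4 ft³, 2 ft³ left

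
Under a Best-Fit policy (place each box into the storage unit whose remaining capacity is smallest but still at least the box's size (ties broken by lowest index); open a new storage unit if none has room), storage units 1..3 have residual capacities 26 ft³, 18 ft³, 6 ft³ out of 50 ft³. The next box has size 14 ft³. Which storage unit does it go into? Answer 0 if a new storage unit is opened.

Storage units with room: storage unit 1 (26 ft³), storage unit 2 (18 ft³).
Tightest fit is storage unit 2 with 18 ft³ free.

2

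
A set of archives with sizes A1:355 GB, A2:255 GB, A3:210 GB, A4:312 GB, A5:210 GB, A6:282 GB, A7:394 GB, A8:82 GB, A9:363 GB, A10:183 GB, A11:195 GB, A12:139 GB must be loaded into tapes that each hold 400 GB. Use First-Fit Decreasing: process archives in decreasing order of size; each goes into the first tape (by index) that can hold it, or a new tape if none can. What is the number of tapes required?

Sorted descending: 394, 363, 355, 312, 282, 255, 210, 210, 195, 183, 139, 82.
tape 1: place 394 GB, 6 GB left
tape 2: place 363 GB, 37 GB left
tape 3: place 355 GB, 45 GB left
tape 4: place 312 GB, 88 GB left
tape 5: place 282 GB, 118 GB left
tape 6: place 255 GB, 145 GB left
tape 7: place 210 GB, 190 GB left
tape 8: place 210 GB, 190 GB left
tape 9: place 195 GB, 205 GB left
tape 7: place 183 GB, 7 GB left
tape 6: place 139 GB, 6 GB left
tape 4: place 82 GB, 6 GB left

9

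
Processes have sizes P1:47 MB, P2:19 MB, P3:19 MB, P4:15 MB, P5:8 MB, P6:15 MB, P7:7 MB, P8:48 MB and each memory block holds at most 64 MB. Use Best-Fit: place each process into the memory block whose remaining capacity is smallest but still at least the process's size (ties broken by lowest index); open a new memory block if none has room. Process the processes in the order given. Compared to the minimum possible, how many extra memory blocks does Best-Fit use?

0

Best-Fit: [47,15] [19,19,8,15] [7,48] → 3 memory blocks.
Total size 178 MB; any packing needs at least ⌈178/64⌉ = 3 memory blocks.
So 3 is already optimal.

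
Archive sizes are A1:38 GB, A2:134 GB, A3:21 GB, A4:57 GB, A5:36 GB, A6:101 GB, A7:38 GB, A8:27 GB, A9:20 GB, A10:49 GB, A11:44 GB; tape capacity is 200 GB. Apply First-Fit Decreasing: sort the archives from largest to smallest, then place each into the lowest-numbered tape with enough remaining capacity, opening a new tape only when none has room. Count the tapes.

3 tapes

Sorted descending: 134, 101, 57, 49, 44, 38, 38, 36, 27, 21, 20.
Put 134 GB in tape 1; 66 GB remain.
Put 101 GB in tape 2; 99 GB remain.
Put 57 GB in tape 1; 9 GB remain.
Put 49 GB in tape 2; 50 GB remain.
Put 44 GB in tape 2; 6 GB remain.
Put 38 GB in tape 3; 162 GB remain.
Put 38 GB in tape 3; 124 GB remain.
Put 36 GB in tape 3; 88 GB remain.
Put 27 GB in tape 3; 61 GB remain.
Put 21 GB in tape 3; 40 GB remain.
Put 20 GB in tape 3; 20 GB remain.
Final tapes: [134,57] [101,49,44] [38,38,36,27,21,20].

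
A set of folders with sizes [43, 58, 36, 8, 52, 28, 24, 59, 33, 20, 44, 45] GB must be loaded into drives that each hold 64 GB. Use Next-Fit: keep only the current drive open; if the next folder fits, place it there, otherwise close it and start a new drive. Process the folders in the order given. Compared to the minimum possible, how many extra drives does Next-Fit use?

Next-Fit: [43] [58] [36,8] [52] [28,24] [59] [33,20] [44] [45] → 9 drives.
Total size 450 GB; any packing needs at least ⌈450/64⌉ = 8 drives.
An optimal packing achieves that bound: [59] [58] [52,8] [45] [44,20] [43] [36,28] [33,24] → 8 drives.
Excess: 9 − 8 = 1.

1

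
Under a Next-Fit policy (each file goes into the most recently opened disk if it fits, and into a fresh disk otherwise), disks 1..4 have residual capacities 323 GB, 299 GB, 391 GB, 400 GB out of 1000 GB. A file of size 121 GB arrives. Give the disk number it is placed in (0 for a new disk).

4

Next-Fit only looks at disk 4, which has 400 GB free.
121 GB fits there.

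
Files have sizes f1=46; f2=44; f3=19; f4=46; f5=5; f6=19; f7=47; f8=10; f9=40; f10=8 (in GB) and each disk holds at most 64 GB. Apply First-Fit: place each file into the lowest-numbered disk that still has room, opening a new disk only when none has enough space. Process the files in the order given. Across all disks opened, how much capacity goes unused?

Put f1 (46 GB) in disk 1; 18 GB remain.
Put f2 (44 GB) in disk 2; 20 GB remain.
Put f3 (19 GB) in disk 2; 1 GB remain.
Put f4 (46 GB) in disk 3; 18 GB remain.
Put f5 (5 GB) in disk 1; 13 GB remain.
Put f6 (19 GB) in disk 4; 45 GB remain.
Put f7 (47 GB) in disk 5; 17 GB remain.
Put f8 (10 GB) in disk 1; 3 GB remain.
Put f9 (40 GB) in disk 4; 5 GB remain.
Put f10 (8 GB) in disk 3; 10 GB remain.
5 disks × 64 GB = 320 GB; used 284 GB; unused 36 GB.

36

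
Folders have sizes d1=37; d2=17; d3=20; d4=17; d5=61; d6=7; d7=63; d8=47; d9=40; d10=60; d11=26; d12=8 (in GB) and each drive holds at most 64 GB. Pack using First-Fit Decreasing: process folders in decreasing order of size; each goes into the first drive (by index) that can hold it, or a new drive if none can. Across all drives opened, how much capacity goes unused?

45

Sorted descending: 63, 61, 60, 47, 40, 37, 26, 20, 17, 17, 8, 7.
drive 1: place 63 GB, 1 GB left
drive 2: place 61 GB, 3 GB left
drive 3: place 60 GB, 4 GB left
drive 4: place 47 GB, 17 GB left
drive 5: place 40 GB, 24 GB left
drive 6: place 37 GB, 27 GB left
drive 6: place 26 GB, 1 GB left
drive 5: place 20 GB, 4 GB left
drive 4: place 17 GB, 0 GB left
drive 7: place 17 GB, 47 GB left
drive 7: place 8 GB, 39 GB left
drive 7: place 7 GB, 32 GB left
7 drives × 64 GB = 448 GB; used 403 GB; unused 45 GB.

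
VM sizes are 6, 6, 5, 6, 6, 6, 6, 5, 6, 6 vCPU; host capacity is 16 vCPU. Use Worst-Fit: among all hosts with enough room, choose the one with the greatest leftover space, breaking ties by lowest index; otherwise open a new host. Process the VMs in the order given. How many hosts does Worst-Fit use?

5 hosts

6 vCPU → host 1 (remaining 10 vCPU)
6 vCPU → host 1 (remaining 4 vCPU)
5 vCPU → host 2 (remaining 11 vCPU)
6 vCPU → host 2 (remaining 5 vCPU)
6 vCPU → host 3 (remaining 10 vCPU)
6 vCPU → host 3 (remaining 4 vCPU)
6 vCPU → host 4 (remaining 10 vCPU)
5 vCPU → host 4 (remaining 5 vCPU)
6 vCPU → host 5 (remaining 10 vCPU)
6 vCPU → host 5 (remaining 4 vCPU)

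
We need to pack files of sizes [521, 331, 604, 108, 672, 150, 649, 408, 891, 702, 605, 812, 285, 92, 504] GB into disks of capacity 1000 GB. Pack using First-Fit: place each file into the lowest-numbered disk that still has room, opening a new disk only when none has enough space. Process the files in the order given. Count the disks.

521 GB → disk 1 (remaining 479 GB)
331 GB → disk 1 (remaining 148 GB)
604 GB → disk 2 (remaining 396 GB)
108 GB → disk 1 (remaining 40 GB)
672 GB → disk 3 (remaining 328 GB)
150 GB → disk 2 (remaining 246 GB)
649 GB → disk 4 (remaining 351 GB)
408 GB → disk 5 (remaining 592 GB)
891 GB → disk 6 (remaining 109 GB)
702 GB → disk 7 (remaining 298 GB)
605 GB → disk 8 (remaining 395 GB)
812 GB → disk 9 (remaining 188 GB)
285 GB → disk 3 (remaining 43 GB)
92 GB → disk 2 (remaining 154 GB)
504 GB → disk 5 (remaining 88 GB)

9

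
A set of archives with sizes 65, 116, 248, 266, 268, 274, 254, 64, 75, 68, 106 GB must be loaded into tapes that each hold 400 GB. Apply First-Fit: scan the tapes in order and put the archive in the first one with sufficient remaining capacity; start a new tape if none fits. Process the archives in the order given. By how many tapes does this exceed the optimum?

First-Fit: [65,116,64,75,68] [248,106] [266] [268] [274] [254] → 6 tapes.
Total size 1804 GB; any packing needs at least ⌈1804/400⌉ = 5 tapes.
An optimal packing achieves that bound: [274,116] [268,106] [266,75] [254,68,65] [248,64] → 5 tapes.
Excess: 6 − 5 = 1.

1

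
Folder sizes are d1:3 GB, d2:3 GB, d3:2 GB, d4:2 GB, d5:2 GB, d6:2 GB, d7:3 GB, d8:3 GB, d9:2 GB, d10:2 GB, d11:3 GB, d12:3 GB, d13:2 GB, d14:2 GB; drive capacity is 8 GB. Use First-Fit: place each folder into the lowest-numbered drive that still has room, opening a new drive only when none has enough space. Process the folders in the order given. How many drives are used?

5

d1 (3 GB) → drive 1 (remaining 5 GB)
d2 (3 GB) → drive 1 (remaining 2 GB)
d3 (2 GB) → drive 1 (remaining 0 GB)
d4 (2 GB) → drive 2 (remaining 6 GB)
d5 (2 GB) → drive 2 (remaining 4 GB)
d6 (2 GB) → drive 2 (remaining 2 GB)
d7 (3 GB) → drive 3 (remaining 5 GB)
d8 (3 GB) → drive 3 (remaining 2 GB)
d9 (2 GB) → drive 2 (remaining 0 GB)
d10 (2 GB) → drive 3 (remaining 0 GB)
d11 (3 GB) → drive 4 (remaining 5 GB)
d12 (3 GB) → drive 4 (remaining 2 GB)
d13 (2 GB) → drive 4 (remaining 0 GB)
d14 (2 GB) → drive 5 (remaining 6 GB)
Final drives: [3,3,2] [2,2,2,2] [3,3,2] [3,3,2] [2].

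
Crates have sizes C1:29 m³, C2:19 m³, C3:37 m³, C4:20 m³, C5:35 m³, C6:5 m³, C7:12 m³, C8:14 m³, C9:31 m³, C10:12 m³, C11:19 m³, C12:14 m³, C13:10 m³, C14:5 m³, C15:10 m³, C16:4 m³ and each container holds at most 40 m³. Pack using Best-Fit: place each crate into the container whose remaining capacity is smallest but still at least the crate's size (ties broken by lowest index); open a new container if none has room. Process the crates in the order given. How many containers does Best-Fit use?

Put C1 (29 m³) in container 1; 11 m³ remain.
Put C2 (19 m³) in container 2; 21 m³ remain.
Put C3 (37 m³) in container 3; 3 m³ remain.
Put C4 (20 m³) in container 2; 1 m³ remain.
Put C5 (35 m³) in container 4; 5 m³ remain.
Put C6 (5 m³) in container 4; 0 m³ remain.
Put C7 (12 m³) in container 5; 28 m³ remain.
Put C8 (14 m³) in container 5; 14 m³ remain.
Put C9 (31 m³) in container 6; 9 m³ remain.
Put C10 (12 m³) in container 5; 2 m³ remain.
Put C11 (19 m³) in container 7; 21 m³ remain.
Put C12 (14 m³) in container 7; 7 m³ remain.
Put C13 (10 m³) in container 1; 1 m³ remain.
Put C14 (5 m³) in container 7; 2 m³ remain.
Put C15 (10 m³) in container 8; 30 m³ remain.
Put C16 (4 m³) in container 6; 5 m³ remain.

8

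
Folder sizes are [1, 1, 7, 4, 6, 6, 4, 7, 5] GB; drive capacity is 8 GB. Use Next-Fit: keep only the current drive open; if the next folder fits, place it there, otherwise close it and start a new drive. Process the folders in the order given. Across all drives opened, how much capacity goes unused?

23

1 GB → drive 1 (remaining 7 GB)
1 GB → drive 1 (remaining 6 GB)
7 GB → drive 2 (remaining 1 GB)
4 GB → drive 3 (remaining 4 GB)
6 GB → drive 4 (remaining 2 GB)
6 GB → drive 5 (remaining 2 GB)
4 GB → drive 6 (remaining 4 GB)
7 GB → drive 7 (remaining 1 GB)
5 GB → drive 8 (remaining 3 GB)
8 drives × 8 GB = 64 GB; used 41 GB; unused 23 GB.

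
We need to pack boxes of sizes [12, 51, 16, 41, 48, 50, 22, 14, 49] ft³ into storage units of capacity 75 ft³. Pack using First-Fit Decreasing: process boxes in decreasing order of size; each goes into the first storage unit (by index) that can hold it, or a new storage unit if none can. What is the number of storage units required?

Sorted descending: 51, 50, 49, 48, 41, 22, 16, 14, 12.
storage unit 1: place 51 ft³, 24 ft³ left
storage unit 2: place 50 ft³, 25 ft³ left
storage unit 3: place 49 ft³, 26 ft³ left
storage unit 4: place 48 ft³, 27 ft³ left
storage unit 5: place 41 ft³, 34 ft³ left
storage unit 1: place 22 ft³, 2 ft³ left
storage unit 2: place 16 ft³, 9 ft³ left
storage unit 3: place 14 ft³, 12 ft³ left
storage unit 3: place 12 ft³, 0 ft³ left

5 storage units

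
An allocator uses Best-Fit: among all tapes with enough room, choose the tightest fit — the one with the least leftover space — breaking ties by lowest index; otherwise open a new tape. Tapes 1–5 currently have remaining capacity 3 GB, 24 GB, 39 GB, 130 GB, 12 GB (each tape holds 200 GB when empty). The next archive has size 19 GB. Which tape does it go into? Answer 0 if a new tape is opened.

Tapes with room: tape 2 (24 GB), tape 3 (39 GB), tape 4 (130 GB).
Tightest fit is tape 2 with 24 GB free.

2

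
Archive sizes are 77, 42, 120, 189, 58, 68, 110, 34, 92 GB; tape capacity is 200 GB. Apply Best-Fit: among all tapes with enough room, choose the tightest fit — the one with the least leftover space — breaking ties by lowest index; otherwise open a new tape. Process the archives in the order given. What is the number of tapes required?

77 GB → tape 1 (remaining 123 GB)
42 GB → tape 1 (remaining 81 GB)
120 GB → tape 2 (remaining 80 GB)
189 GB → tape 3 (remaining 11 GB)
58 GB → tape 2 (remaining 22 GB)
68 GB → tape 1 (remaining 13 GB)
110 GB → tape 4 (remaining 90 GB)
34 GB → tape 4 (remaining 56 GB)
92 GB → tape 5 (remaining 108 GB)

5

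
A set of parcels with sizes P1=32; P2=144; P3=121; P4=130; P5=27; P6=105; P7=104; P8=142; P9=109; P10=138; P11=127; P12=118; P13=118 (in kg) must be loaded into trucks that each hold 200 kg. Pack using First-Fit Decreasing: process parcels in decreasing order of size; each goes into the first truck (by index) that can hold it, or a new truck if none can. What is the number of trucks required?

Sorted descending: 144, 142, 138, 130, 127, 121, 118, 118, 109, 105, 104, 32, 27.
Put 144 kg in truck 1; 56 kg remain.
Put 142 kg in truck 2; 58 kg remain.
Put 138 kg in truck 3; 62 kg remain.
Put 130 kg in truck 4; 70 kg remain.
Put 127 kg in truck 5; 73 kg remain.
Put 121 kg in truck 6; 79 kg remain.
Put 118 kg in truck 7; 82 kg remain.
Put 118 kg in truck 8; 82 kg remain.
Put 109 kg in truck 9; 91 kg remain.
Put 105 kg in truck 10; 95 kg remain.
Put 104 kg in truck 11; 96 kg remain.
Put 32 kg in truck 1; 24 kg remain.
Put 27 kg in truck 2; 31 kg remain.
Final trucks: [144,32] [142,27] [138] [130] [127] [121] [118] [118] [109] [105] [104].

11 trucks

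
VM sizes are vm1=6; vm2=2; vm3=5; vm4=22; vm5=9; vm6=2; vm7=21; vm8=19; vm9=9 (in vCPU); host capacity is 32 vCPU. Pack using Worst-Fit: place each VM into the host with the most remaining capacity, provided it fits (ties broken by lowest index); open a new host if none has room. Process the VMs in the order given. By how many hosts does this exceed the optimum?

1

Worst-Fit: [6,2,5,9,2] [22] [21] [19,9] → 4 hosts.
Total size 95 vCPU; any packing needs at least ⌈95/32⌉ = 3 hosts.
An optimal packing achieves that bound: [22,9] [21,9,2] [19,6,5,2] → 3 hosts.
Excess: 4 − 3 = 1.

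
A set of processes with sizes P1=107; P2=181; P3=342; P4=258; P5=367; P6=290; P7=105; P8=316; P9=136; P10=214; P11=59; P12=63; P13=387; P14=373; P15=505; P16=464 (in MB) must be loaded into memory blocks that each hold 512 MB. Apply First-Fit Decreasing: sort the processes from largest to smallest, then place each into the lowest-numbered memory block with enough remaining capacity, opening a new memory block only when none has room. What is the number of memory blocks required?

Sorted descending: 505, 464, 387, 373, 367, 342, 316, 290, 258, 214, 181, 136, 107, 105, 63, 59.
memory block 1: place 505 MB, 7 MB left
memory block 2: place 464 MB, 48 MB left
memory block 3: place 387 MB, 125 MB left
memory block 4: place 373 MB, 139 MB left
memory block 5: place 367 MB, 145 MB left
memory block 6: place 342 MB, 170 MB left
memory block 7: place 316 MB, 196 MB left
memory block 8: place 290 MB, 222 MB left
memory block 9: place 258 MB, 254 MB left
memory block 8: place 214 MB, 8 MB left
memory block 7: place 181 MB, 15 MB left
memory block 4: place 136 MB, 3 MB left
memory block 3: place 107 MB, 18 MB left
memory block 5: place 105 MB, 40 MB left
memory block 6: place 63 MB, 107 MB left
memory block 6: place 59 MB, 48 MB left
Final memory blocks: [505] [464] [387,107] [373,136] [367,105] [342,63,59] [316,181] [290,214] [258].

9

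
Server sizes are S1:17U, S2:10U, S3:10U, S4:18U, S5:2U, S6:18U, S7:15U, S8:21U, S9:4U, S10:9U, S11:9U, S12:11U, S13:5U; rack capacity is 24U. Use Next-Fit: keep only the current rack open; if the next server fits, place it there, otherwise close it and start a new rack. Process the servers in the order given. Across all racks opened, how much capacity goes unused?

Put S1 (17U) in rack 1; 7U remain.
Put S2 (10U) in rack 2; 14U remain.
Put S3 (10U) in rack 2; 4U remain.
Put S4 (18U) in rack 3; 6U remain.
Put S5 (2U) in rack 3; 4U remain.
Put S6 (18U) in rack 4; 6U remain.
Put S7 (15U) in rack 5; 9U remain.
Put S8 (21U) in rack 6; 3U remain.
Put S9 (4U) in rack 7; 20U remain.
Put S10 (9U) in rack 7; 11U remain.
Put S11 (9U) in rack 7; 2U remain.
Put S12 (11U) in rack 8; 13U remain.
Put S13 (5U) in rack 8; 8U remain.
8 racks × 24U = 192U; used 149U; unused 43U.

43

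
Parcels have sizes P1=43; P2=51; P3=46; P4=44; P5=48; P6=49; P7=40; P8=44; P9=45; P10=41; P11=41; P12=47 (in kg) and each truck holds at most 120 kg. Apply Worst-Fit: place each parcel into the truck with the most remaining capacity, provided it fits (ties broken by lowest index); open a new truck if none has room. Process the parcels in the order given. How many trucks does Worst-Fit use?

6

truck 1: place P1 (43 kg), 77 kg left
truck 1: place P2 (51 kg), 26 kg left
truck 2: place P3 (46 kg), 74 kg left
truck 2: place P4 (44 kg), 30 kg left
truck 3: place P5 (48 kg), 72 kg left
truck 3: place P6 (49 kg), 23 kg left
truck 4: place P7 (40 kg), 80 kg left
truck 4: place P8 (44 kg), 36 kg left
truck 5: place P9 (45 kg), 75 kg left
truck 5: place P10 (41 kg), 34 kg left
truck 6: place P11 (41 kg), 79 kg left
truck 6: place P12 (47 kg), 32 kg left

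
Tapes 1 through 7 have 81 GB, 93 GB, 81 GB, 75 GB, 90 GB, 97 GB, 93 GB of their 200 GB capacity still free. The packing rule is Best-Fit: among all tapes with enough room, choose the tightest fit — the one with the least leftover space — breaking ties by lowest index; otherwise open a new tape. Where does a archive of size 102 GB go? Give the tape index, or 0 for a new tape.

0

No tape has ≥ 102 GB free, so a new tape is opened.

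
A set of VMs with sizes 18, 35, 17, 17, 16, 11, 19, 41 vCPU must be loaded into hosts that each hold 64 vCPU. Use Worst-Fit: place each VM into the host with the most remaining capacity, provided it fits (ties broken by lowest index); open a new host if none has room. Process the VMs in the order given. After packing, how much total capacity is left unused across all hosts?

18

host 1: place 18 vCPU, 46 vCPU left
host 1: place 35 vCPU, 11 vCPU left
host 2: place 17 vCPU, 47 vCPU left
host 2: place 17 vCPU, 30 vCPU left
host 2: place 16 vCPU, 14 vCPU left
host 2: place 11 vCPU, 3 vCPU left
host 3: place 19 vCPU, 45 vCPU left
host 3: place 41 vCPU, 4 vCPU left
3 hosts × 64 vCPU = 192 vCPU; used 174 vCPU; unused 18 vCPU.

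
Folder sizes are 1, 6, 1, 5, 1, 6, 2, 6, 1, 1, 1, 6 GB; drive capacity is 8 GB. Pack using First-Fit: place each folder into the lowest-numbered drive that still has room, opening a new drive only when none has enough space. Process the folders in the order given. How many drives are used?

5 drives

Put 1 GB in drive 1; 7 GB remain.
Put 6 GB in drive 1; 1 GB remain.
Put 1 GB in drive 1; 0 GB remain.
Put 5 GB in drive 2; 3 GB remain.
Put 1 GB in drive 2; 2 GB remain.
Put 6 GB in drive 3; 2 GB remain.
Put 2 GB in drive 2; 0 GB remain.
Put 6 GB in drive 4; 2 GB remain.
Put 1 GB in drive 3; 1 GB remain.
Put 1 GB in drive 3; 0 GB remain.
Put 1 GB in drive 4; 1 GB remain.
Put 6 GB in drive 5; 2 GB remain.
Final drives: [1,6,1] [5,1,2] [6,1,1] [6,1] [6].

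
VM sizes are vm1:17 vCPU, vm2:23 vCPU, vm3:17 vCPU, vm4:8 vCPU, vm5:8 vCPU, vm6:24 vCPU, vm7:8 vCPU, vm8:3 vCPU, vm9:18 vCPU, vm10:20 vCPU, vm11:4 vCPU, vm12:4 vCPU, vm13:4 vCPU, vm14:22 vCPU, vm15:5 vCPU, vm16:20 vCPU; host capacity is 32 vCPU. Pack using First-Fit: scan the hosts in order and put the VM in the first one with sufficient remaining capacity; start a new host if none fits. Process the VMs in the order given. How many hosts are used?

host 1: place vm1 (17 vCPU), 15 vCPU left
host 2: place vm2 (23 vCPU), 9 vCPU left
host 3: place vm3 (17 vCPU), 15 vCPU left
host 1: place vm4 (8 vCPU), 7 vCPU left
host 2: place vm5 (8 vCPU), 1 vCPU left
host 4: place vm6 (24 vCPU), 8 vCPU left
host 3: place vm7 (8 vCPU), 7 vCPU left
host 1: place vm8 (3 vCPU), 4 vCPU left
host 5: place vm9 (18 vCPU), 14 vCPU left
host 6: place vm10 (20 vCPU), 12 vCPU left
host 1: place vm11 (4 vCPU), 0 vCPU left
host 3: place vm12 (4 vCPU), 3 vCPU left
host 4: place vm13 (4 vCPU), 4 vCPU left
host 7: place vm14 (22 vCPU), 10 vCPU left
host 5: place vm15 (5 vCPU), 9 vCPU left
host 8: place vm16 (20 vCPU), 12 vCPU left

8 hosts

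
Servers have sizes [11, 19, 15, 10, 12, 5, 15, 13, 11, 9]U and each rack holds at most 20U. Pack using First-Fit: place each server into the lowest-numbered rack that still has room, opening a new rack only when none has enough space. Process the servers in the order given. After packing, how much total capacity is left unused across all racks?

40

rack 1: place 11U, 9U left
rack 2: place 19U, 1U left
rack 3: place 15U, 5U left
rack 4: place 10U, 10U left
rack 5: place 12U, 8U left
rack 1: place 5U, 4U left
rack 6: place 15U, 5U left
rack 7: place 13U, 7U left
rack 8: place 11U, 9U left
rack 4: place 9U, 1U left
8 racks × 20U = 160U; used 120U; unused 40U.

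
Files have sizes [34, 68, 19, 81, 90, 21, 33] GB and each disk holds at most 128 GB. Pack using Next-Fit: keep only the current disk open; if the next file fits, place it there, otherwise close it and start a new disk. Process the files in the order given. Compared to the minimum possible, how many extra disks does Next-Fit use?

1

Next-Fit: [34,68,19] [81] [90,21] [33] → 4 disks.
Total size 346 GB; any packing needs at least ⌈346/128⌉ = 3 disks.
An optimal packing achieves that bound: [90,34] [81,33] [68,21,19] → 3 disks.
Excess: 4 − 3 = 1.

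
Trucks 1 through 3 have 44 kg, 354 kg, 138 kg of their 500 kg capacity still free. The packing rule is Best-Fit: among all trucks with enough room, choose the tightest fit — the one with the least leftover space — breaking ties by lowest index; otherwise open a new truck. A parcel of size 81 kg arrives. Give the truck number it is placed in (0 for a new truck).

Trucks with room: truck 2 (354 kg), truck 3 (138 kg).
Tightest fit is truck 3 with 138 kg free.

3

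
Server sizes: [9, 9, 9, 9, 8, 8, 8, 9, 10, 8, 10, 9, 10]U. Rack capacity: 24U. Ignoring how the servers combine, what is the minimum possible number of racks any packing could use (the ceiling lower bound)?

5 racks

Total size = 9 + 9 + 9 + 9 + 8 + 8 + 8 + 9 + 10 + 8 + 10 + 9 + 10 = 116U.
⌈116 / 24⌉ = 5.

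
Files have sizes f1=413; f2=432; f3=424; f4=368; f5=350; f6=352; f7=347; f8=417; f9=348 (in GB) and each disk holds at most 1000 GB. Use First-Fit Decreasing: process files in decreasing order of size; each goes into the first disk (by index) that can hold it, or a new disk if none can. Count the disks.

5 disks

Sorted descending: 432, 424, 417, 413, 368, 352, 350, 348, 347.
disk 1: place 432 GB, 568 GB left
disk 1: place 424 GB, 144 GB left
disk 2: place 417 GB, 583 GB left
disk 2: place 413 GB, 170 GB left
disk 3: place 368 GB, 632 GB left
disk 3: place 352 GB, 280 GB left
disk 4: place 350 GB, 650 GB left
disk 4: place 348 GB, 302 GB left
disk 5: place 347 GB, 653 GB left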